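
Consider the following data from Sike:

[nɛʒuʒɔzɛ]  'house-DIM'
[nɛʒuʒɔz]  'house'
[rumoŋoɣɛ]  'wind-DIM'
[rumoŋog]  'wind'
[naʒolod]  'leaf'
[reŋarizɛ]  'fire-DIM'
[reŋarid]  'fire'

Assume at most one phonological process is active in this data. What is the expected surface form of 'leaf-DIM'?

[naʒolozɛ]

The root 'fire' surfaces as [reŋarizɛ] and [reŋarid], with a stem-final [z] ~ [d] alternation.
Compare 'house', with invariant [z] in [nɛʒuʒɔzɛ] and [nɛʒuʒɔz]: an analysis with underlying /z/ and a rule producing [d] in isolation would wrongly predict alternation here too.
So /d/ is underlying, and a rule of intervocalic spirantization — voiced stops become fricatives between vowels — gives [z].
The one attested form of 'leaf', [naʒolod], shows underlying /naʒolod/. Applying the same rule between vowels gives [naʒolozɛ].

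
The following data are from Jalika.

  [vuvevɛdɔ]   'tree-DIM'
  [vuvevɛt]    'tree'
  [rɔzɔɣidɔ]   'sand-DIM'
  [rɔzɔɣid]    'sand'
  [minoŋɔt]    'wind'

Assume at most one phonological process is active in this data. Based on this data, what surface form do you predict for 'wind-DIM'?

The root 'tree' surfaces as [vuvevɛdɔ] and [vuvevɛt], with a stem-final [d] ~ [t] alternation.
The stem 'sand' ([rɔzɔɣidɔ], [rɔzɔɣid]) shows [d] unchanged in both environments, so [d] cannot be basic with [t] derived in isolation.
So /t/ is underlying, and a rule of intervocalic voicing — voiceless stops become voiced between vowels — gives [d].
From [minoŋɔt] the stem 'wind' is /minoŋɔt/; between vowels this yields [minoŋɔdɔ].

[minoŋɔdɔ]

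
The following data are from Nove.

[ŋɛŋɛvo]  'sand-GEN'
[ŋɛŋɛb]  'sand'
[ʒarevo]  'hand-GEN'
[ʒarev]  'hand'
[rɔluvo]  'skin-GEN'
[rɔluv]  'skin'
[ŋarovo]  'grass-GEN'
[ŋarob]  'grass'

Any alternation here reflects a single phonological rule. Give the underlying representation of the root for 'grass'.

/ŋarob/

The root 'grass' surfaces as [ŋarovo] and [ŋarob], with a stem-final [v] ~ [b] alternation.
If /v/ were underlying and a rule turned it into [b] in isolation, 'skin' would also alternate; but it has [v] in both [rɔluvo] and [rɔluv].
So /b/ is underlying, and a rule of intervocalic spirantization — voiced stops become fricatives between vowels — gives [v].
The underlying form of 'grass' is therefore /ŋarob/.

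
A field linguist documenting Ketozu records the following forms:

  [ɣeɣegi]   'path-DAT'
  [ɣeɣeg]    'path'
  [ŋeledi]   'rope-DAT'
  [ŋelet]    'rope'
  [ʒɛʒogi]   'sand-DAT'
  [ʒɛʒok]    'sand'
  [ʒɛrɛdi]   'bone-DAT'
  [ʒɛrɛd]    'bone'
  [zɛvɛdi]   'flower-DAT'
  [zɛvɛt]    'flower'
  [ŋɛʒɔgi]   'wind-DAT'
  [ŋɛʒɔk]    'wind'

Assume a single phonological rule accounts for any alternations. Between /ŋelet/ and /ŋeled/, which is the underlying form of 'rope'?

The root 'rope' surfaces as [ŋeledi] and [ŋelet], with a stem-final [d] ~ [t] alternation.
But 'bone' keeps [d] in both environments ([ʒɛrɛdi], [ʒɛrɛd]), so there is no rule changing /d/ to [t] in isolation.
Therefore /t/ is basic and [d] is derived by intervocalic voicing (voiceless stops become voiced between vowels).

/ŋelet/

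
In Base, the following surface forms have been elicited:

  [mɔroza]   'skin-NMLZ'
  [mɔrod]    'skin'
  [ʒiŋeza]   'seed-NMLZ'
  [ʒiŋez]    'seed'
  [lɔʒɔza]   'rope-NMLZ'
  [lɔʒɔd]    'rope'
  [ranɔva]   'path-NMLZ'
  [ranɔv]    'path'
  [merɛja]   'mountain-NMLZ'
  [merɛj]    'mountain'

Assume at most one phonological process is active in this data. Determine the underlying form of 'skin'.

/mɔrod/

The stem for 'skin' ends in [z] in [mɔroza] but [d] in [mɔrod].
If /z/ were underlying and a rule turned it into [d] in isolation, 'seed' would also alternate; but it has [z] in both [ʒiŋeza] and [ʒiŋez].
Therefore /d/ is basic and [z] is derived by intervocalic spirantization (voiced stops become fricatives between vowels).
Hence 'skin' is /mɔrod/ underlyingly.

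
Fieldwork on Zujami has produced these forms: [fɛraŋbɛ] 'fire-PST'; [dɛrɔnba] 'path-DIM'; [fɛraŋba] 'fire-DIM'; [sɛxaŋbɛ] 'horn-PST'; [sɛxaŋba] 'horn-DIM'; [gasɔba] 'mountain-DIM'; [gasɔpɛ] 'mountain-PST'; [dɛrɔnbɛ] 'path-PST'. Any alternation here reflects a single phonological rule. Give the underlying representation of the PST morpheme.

/-pɛ/

The PST morpheme has two allomorphs, [-bɛ] and [-pɛ].
The DIM suffix, which begins with [b], is invariant after every stem; so [b] is not altered by any rule here.
So the underlying form is /-pɛ/, and voiceless stops become voiced after a nasal.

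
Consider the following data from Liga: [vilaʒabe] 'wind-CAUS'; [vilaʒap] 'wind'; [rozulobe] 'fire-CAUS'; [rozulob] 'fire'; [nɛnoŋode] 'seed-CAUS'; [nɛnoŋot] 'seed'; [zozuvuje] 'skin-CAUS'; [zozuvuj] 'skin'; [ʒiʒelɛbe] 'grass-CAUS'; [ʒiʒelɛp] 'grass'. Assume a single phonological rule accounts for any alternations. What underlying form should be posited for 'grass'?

/ʒiʒelɛp/

The stem for 'grass' ends in [b] in [ʒiʒelɛbe] but [p] in [ʒiʒelɛp].
Compare 'fire', with invariant [b] in [rozulobe] and [rozulob]: an analysis with underlying /b/ and a rule producing [p] in isolation would wrongly predict alternation here too.
So /p/ is underlying, and a rule of intervocalic voicing — voiceless stops become voiced between vowels — gives [b].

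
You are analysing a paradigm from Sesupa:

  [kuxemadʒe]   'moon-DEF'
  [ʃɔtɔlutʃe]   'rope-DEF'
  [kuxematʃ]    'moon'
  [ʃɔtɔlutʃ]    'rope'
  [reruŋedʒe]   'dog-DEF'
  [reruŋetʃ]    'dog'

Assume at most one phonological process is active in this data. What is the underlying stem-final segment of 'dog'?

/dʒ/

'dog' shows [dʒ] ~ [tʃ] at the end of the stem ([reruŋedʒe] vs [reruŋetʃ]).
But 'rope' keeps [tʃ] in both environments ([ʃɔtɔlutʃe], [ʃɔtɔlutʃ]), so there is no rule changing /tʃ/ to [dʒ] before the DEF suffix.
The underlying segment must be /dʒ/; voiced obstruents become voiceless word-finally, yielding [tʃ] there.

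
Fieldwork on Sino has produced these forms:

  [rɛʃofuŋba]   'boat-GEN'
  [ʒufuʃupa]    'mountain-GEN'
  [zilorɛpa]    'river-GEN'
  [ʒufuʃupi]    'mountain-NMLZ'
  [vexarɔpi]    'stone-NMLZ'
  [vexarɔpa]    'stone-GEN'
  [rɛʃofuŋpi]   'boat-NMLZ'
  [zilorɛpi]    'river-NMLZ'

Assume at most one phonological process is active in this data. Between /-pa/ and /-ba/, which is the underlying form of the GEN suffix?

The GEN morpheme has two allomorphs, [-ba] and [-pa].
The NMLZ suffix, which begins with [p], is invariant after every stem; so [p] is not altered by any rule here.
The GEN suffix is therefore /-ba/ underlyingly, with post-vocalic devoicing: voiced stops become voiceless after a vowel.

/-ba/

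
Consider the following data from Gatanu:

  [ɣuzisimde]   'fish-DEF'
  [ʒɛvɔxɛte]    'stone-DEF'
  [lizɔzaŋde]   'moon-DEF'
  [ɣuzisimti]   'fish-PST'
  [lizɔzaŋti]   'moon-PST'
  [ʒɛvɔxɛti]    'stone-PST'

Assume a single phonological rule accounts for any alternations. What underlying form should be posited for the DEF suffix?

The DEF suffix surfaces as [-de] and [-te], depending on the final segment of the stem.
By contrast the PST suffix keeps its initial [t] throughout — that segment must be underlying.
The DEF suffix is therefore /-de/ underlyingly, with post-vocalic devoicing: voiced stops become voiceless after a vowel.

/-de/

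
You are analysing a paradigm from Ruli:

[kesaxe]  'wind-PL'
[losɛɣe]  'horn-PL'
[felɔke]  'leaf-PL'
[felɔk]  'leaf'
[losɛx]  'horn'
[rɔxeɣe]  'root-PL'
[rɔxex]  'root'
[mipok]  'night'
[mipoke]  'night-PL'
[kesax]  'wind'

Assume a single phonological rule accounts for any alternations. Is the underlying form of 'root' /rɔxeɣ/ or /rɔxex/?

/rɔxeɣ/

'root' shows [ɣ] ~ [x] at the end of the stem ([rɔxeɣe] vs [rɔxex]).
If /x/ were underlying and a rule turned it into [ɣ] before the PL suffix, 'wind' would also alternate; but it has [x] in both [kesaxe] and [kesax].
The underlying segment must be /ɣ/; voiced obstruents become voiceless word-finally, yielding [x] there.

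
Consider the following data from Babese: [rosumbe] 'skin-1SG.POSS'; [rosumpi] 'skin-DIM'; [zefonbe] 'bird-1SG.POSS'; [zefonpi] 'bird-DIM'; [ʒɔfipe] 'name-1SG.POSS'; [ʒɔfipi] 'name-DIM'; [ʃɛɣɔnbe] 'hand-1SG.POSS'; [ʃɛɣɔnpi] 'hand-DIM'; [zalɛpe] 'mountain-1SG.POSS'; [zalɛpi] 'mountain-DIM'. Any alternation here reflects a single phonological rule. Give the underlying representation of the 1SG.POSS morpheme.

The 1SG.POSS suffix surfaces as [-be] and [-pe], depending on the final segment of the stem.
By contrast the DIM suffix keeps its initial [p] throughout — that segment must be underlying.
The 1SG.POSS suffix is therefore /-be/ underlyingly, with post-vocalic devoicing: voiced stops become voiceless after a vowel.

/-be/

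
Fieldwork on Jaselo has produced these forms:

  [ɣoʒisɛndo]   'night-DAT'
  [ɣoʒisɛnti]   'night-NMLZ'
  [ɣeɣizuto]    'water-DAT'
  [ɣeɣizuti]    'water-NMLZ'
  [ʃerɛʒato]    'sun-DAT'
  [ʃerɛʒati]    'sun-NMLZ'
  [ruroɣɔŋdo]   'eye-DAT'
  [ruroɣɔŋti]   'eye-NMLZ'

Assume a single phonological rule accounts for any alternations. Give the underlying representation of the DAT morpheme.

The DAT morpheme has two allomorphs, [-do] and [-to].
The NMLZ suffix, which begins with [t], is invariant after every stem; so [t] is not altered by any rule here.
The DAT suffix is therefore /-do/ underlyingly, with post-vocalic devoicing: voiced stops become voiceless after a vowel.

/-do/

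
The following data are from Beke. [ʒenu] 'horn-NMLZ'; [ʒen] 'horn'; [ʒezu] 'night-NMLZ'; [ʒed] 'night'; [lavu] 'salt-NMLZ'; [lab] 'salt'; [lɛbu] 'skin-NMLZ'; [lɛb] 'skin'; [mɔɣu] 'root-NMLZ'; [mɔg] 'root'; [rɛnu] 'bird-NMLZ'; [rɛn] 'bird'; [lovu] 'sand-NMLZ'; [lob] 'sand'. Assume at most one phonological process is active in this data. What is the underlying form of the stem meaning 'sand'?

/lov/

'sand' shows [v] ~ [b] at the end of the stem ([lovu] vs [lob]).
The stem 'skin' ([lɛbu], [lɛb]) shows [b] unchanged in both environments, so [b] cannot be basic with [v] derived before the NMLZ suffix.
So /v/ is underlying, and a rule of word-final hardening — voiced fricatives become stops word-finally — gives [b].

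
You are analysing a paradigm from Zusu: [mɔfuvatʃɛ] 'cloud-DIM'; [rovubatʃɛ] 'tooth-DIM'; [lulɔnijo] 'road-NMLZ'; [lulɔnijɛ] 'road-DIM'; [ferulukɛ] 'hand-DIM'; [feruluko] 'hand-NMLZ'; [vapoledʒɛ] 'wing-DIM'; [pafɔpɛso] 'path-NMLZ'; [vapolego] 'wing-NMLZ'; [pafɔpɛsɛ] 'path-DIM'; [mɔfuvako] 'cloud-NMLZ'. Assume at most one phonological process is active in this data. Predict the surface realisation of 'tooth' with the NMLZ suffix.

[rovubako]

The root 'cloud' surfaces as [mɔfuvako] and [mɔfuvatʃɛ], with a stem-final [k] ~ [tʃ] alternation.
The stem 'hand' ([feruluko], [ferulukɛ]) shows [k] unchanged in both environments, so [k] cannot be basic with [tʃ] derived before the DIM suffix.
The underlying segment must be /tʃ/; palato-alveolar /tʃ/ and /dʒ/ become [k] and [g] when no front vowel follows, yielding [k] there.
From [rovubatʃɛ] the stem 'tooth' is /rovubatʃ/; when no front vowel follows this yields [rovubako].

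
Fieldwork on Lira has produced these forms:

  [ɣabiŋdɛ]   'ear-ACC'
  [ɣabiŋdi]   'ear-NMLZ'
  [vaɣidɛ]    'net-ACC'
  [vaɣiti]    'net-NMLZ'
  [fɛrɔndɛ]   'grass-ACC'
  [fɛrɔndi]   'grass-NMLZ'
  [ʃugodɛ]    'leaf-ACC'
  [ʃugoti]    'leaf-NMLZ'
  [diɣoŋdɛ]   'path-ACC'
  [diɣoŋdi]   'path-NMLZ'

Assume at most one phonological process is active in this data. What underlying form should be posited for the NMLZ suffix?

The NMLZ suffix surfaces as [-di] and [-ti], depending on the final segment of the stem.
By contrast the ACC suffix keeps its initial [d] throughout — that segment must be underlying.
The NMLZ suffix is therefore /-ti/ underlyingly, with post-nasal voicing: voiceless stops become voiced after a nasal.

/-ti/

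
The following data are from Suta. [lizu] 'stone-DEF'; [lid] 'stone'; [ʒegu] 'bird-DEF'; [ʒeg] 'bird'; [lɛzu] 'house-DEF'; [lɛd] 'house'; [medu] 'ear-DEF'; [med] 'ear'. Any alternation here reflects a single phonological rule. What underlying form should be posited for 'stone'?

/liz/

In [lizu] and [lid] the final segment of 'stone' alternates: [z] ~ [d].
The stem 'ear' ([medu], [med]) shows [d] unchanged in both environments, so [d] cannot be basic with [z] derived before the DEF suffix.
The underlying segment must be /z/; voiced fricatives become stops word-finally, yielding [d] there.
The underlying form of 'stone' is therefore /liz/.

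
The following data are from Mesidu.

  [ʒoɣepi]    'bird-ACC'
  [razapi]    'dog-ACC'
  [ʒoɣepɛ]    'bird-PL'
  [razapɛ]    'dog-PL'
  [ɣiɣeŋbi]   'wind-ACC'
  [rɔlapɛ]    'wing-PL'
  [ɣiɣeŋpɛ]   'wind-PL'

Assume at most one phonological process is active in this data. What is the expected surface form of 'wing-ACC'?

The ACC suffix surfaces as [-bi] and [-pi], depending on the final segment of the stem.
By contrast the PL suffix keeps its initial [p] throughout — that segment must be underlying.
So the underlying form is /-bi/, and voiced stops become voiceless after a vowel.
After 'wing', which ends in a vowel, the suffix surfaces as [-pi], giving [rɔlapi].

[rɔlapi]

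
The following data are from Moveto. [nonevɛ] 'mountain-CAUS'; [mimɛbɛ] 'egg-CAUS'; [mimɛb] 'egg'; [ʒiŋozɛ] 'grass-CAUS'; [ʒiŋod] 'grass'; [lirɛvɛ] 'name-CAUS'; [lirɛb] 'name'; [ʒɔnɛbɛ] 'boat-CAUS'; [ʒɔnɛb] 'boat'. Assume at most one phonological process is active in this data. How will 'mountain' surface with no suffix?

The root 'name' surfaces as [lirɛvɛ] and [lirɛb], with a stem-final [v] ~ [b] alternation.
Compare 'egg', with invariant [b] in [mimɛbɛ] and [mimɛb]: an analysis with underlying /b/ and a rule producing [v] before the CAUS suffix would wrongly predict alternation here too.
So /v/ is underlying, and a rule of word-final hardening — voiced fricatives become stops word-finally — gives [b].
The one attested form of 'mountain', [nonevɛ], shows underlying /nonev/. Applying the same rule word-finally gives [noneb].

[noneb]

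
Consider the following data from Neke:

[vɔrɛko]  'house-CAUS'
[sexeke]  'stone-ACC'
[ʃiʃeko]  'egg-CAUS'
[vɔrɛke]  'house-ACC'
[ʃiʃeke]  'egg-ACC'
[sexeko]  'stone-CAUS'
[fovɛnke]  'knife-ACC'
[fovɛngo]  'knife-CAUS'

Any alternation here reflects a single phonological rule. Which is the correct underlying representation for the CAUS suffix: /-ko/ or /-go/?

The CAUS suffix surfaces as [-go] and [-ko], depending on the final segment of the stem.
The ACC suffix, which begins with [k], is invariant after every stem; so [k] is not altered by any rule here.
The CAUS suffix is therefore /-go/ underlyingly, with post-vocalic devoicing: voiced stops become voiceless after a vowel.

/-go/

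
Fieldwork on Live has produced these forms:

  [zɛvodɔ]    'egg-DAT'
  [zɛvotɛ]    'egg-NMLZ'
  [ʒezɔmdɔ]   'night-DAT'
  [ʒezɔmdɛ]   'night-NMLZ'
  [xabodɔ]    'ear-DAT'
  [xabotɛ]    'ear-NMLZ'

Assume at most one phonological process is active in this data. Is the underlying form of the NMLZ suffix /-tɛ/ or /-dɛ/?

The NMLZ suffix surfaces as [-dɛ] and [-tɛ], depending on the final segment of the stem.
The DAT suffix, which begins with [d], is invariant after every stem; so [d] is not altered by any rule here.
The NMLZ suffix is therefore /-tɛ/ underlyingly, with post-nasal voicing: voiceless stops become voiced after a nasal.

/-tɛ/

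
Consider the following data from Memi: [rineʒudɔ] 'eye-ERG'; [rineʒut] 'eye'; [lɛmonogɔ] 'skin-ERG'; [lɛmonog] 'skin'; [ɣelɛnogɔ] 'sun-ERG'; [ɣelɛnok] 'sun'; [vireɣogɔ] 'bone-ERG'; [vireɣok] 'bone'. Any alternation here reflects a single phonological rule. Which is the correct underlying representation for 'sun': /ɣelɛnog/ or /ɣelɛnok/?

'sun' shows [g] ~ [k] at the end of the stem ([ɣelɛnogɔ] vs [ɣelɛnok]).
Compare 'skin', with invariant [g] in [lɛmonogɔ] and [lɛmonog]: an analysis with underlying /g/ and a rule producing [k] in isolation would wrongly predict alternation here too.
The underlying segment must be /k/; voiceless stops become voiced between vowels, yielding [g] there.

/ɣelɛnok/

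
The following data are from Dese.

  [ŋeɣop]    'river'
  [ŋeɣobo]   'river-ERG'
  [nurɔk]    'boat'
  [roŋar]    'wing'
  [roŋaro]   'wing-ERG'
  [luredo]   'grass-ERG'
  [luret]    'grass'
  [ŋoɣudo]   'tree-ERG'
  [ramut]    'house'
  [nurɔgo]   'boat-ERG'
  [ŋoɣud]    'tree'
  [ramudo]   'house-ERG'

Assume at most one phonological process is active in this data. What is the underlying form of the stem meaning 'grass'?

The root 'grass' surfaces as [luredo] and [luret], with a stem-final [d] ~ [t] alternation.
But 'tree' keeps [d] in both environments ([ŋoɣudo], [ŋoɣud]), so there is no rule changing /d/ to [t] in isolation.
The alternation reflects intervocalic voicing: voiceless stops become voiced between vowels. /t/ is underlying.
So 'grass' = /luret/.

/luret/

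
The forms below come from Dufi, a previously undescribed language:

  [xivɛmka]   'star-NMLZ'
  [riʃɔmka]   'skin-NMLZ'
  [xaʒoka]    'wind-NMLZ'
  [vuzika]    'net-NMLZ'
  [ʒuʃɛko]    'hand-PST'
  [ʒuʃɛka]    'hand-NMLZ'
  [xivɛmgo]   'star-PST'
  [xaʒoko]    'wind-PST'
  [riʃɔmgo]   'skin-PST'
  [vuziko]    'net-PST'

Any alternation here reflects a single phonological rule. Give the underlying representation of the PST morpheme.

/-go/

The PST suffix surfaces as [-go] and [-ko], depending on the final segment of the stem.
The NMLZ suffix, which begins with [k], is invariant after every stem; so [k] is not altered by any rule here.
So the underlying form is /-go/, and voiced stops become voiceless after a vowel.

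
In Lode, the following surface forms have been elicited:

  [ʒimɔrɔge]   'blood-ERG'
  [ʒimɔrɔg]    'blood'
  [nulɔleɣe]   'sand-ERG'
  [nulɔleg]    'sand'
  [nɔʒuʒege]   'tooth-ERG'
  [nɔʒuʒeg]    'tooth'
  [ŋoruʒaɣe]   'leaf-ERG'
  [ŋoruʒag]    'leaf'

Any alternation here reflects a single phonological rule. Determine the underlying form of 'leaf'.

/ŋoruʒaɣ/

In [ŋoruʒaɣe] and [ŋoruʒag] the final segment of 'leaf' alternates: [ɣ] ~ [g].
But 'tooth' keeps [g] in both environments ([nɔʒuʒege], [nɔʒuʒeg]), so there is no rule changing /g/ to [ɣ] before the ERG suffix.
The underlying segment must be /ɣ/; voiced fricatives become stops word-finally, yielding [g] there.
So 'leaf' = /ŋoruʒaɣ/.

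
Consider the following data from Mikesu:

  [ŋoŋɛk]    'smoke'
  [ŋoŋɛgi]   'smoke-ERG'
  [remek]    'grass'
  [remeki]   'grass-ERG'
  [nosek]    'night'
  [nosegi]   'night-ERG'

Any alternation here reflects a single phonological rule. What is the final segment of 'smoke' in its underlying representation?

/g/

The stem for 'smoke' ends in [k] in [ŋoŋɛk] but [g] in [ŋoŋɛgi].
If /k/ were underlying and a rule turned it into [g] before the ERG suffix, 'grass' would also alternate; but it has [k] in both [remek] and [remeki].
So /g/ is underlying, and a rule of word-final obstruent devoicing — voiced obstruents become voiceless word-finally — gives [k].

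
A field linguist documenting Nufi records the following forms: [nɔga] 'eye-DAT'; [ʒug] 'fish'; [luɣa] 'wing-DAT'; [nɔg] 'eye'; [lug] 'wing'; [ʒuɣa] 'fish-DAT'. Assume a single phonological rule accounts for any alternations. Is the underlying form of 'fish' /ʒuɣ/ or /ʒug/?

/ʒuɣ/

In [ʒug] and [ʒuɣa] the final segment of 'fish' alternates: [g] ~ [ɣ].
But 'eye' keeps [g] in both environments ([nɔg], [nɔga]), so there is no rule changing /g/ to [ɣ] before the DAT suffix.
The underlying segment must be /ɣ/; voiced fricatives become stops word-finally, yielding [g] there.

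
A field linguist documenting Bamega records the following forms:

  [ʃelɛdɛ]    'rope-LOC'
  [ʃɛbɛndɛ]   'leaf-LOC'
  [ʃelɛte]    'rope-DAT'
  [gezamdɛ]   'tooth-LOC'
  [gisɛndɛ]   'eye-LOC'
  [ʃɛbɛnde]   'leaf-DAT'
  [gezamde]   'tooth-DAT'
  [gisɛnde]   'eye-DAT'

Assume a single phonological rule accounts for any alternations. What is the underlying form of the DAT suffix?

The DAT suffix surfaces as [-de] and [-te], depending on the final segment of the stem.
The LOC suffix, which begins with [d], is invariant after every stem; so [d] is not altered by any rule here.
The DAT suffix is therefore /-te/ underlyingly, with post-nasal voicing: voiceless stops become voiced after a nasal.

/-te/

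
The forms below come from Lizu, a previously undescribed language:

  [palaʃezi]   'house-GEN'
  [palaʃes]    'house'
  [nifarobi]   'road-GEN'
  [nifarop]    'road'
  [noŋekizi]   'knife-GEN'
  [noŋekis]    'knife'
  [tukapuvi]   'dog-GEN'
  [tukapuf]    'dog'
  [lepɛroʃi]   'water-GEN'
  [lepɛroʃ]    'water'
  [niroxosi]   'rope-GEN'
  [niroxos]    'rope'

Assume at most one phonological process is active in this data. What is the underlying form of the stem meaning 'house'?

The root 'house' surfaces as [palaʃezi] and [palaʃes], with a stem-final [z] ~ [s] alternation.
But 'rope' keeps [s] in both environments ([niroxosi], [niroxos]), so there is no rule changing /s/ to [z] before the GEN suffix.
So /z/ is underlying, and a rule of word-final obstruent devoicing — voiced obstruents become voiceless word-finally — gives [s].

/palaʃez/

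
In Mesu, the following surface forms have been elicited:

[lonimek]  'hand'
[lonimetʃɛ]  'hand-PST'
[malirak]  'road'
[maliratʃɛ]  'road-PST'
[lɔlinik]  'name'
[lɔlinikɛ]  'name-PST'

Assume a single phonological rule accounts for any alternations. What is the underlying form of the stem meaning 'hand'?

/lonimetʃ/

In [lonimek] and [lonimetʃɛ] the final segment of 'hand' alternates: [k] ~ [tʃ].
The stem 'name' ([lɔlinik], [lɔlinikɛ]) shows [k] unchanged in both environments, so [k] cannot be basic with [tʃ] derived before the PST suffix.
Therefore /tʃ/ is basic and [k] is derived by depalatalization (palato-alveolar /tʃ/ becomes [k] when no front vowel follows).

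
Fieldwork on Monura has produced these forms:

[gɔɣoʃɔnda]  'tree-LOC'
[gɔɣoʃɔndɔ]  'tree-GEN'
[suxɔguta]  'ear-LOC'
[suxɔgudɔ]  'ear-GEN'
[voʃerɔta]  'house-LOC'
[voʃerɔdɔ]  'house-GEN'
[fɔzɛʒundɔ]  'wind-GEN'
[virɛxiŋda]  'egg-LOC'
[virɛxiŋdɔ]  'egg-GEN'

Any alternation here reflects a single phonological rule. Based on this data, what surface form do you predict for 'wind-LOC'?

[fɔzɛʒunda]

The LOC suffix surfaces as [-da] and [-ta], depending on the final segment of the stem.
By contrast the GEN suffix keeps its initial [d] throughout — that segment must be underlying.
The LOC suffix is therefore /-ta/ underlyingly, with post-nasal voicing: voiceless stops become voiced after a nasal.
After 'wind', which ends in a nasal, the suffix surfaces as [-da], giving [fɔzɛʒunda].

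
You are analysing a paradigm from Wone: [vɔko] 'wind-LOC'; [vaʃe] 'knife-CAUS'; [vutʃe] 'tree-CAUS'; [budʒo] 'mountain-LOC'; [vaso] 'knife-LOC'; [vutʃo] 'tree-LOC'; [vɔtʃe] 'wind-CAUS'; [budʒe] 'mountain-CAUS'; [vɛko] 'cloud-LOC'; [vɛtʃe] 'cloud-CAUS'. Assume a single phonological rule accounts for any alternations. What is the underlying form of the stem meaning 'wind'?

The root 'wind' surfaces as [vɔtʃe] and [vɔko], with a stem-final [tʃ] ~ [k] alternation.
The stem 'tree' ([vutʃe], [vutʃo]) shows [tʃ] unchanged in both environments, so [tʃ] cannot be basic with [k] derived before the LOC suffix.
The underlying segment must be /k/; /k/ and /s/ become palato-alveolar [tʃ] and [ʃ] before a front vowel, yielding [tʃ] there.

/vɔk/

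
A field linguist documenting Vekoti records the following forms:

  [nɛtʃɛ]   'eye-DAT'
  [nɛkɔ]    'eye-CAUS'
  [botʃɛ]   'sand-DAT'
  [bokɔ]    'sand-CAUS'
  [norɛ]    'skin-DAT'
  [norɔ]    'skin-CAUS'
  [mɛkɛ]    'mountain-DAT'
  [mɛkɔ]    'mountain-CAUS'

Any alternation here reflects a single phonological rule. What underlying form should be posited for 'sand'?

The stem for 'sand' ends in [tʃ] in [botʃɛ] but [k] in [bokɔ].
But 'mountain' keeps [k] in both environments ([mɛkɛ], [mɛkɔ]), so there is no rule changing /k/ to [tʃ] before the DAT suffix.
The alternation reflects depalatalization: palato-alveolar /tʃ/ becomes [k] when no front vowel follows. /tʃ/ is underlying.

/botʃ/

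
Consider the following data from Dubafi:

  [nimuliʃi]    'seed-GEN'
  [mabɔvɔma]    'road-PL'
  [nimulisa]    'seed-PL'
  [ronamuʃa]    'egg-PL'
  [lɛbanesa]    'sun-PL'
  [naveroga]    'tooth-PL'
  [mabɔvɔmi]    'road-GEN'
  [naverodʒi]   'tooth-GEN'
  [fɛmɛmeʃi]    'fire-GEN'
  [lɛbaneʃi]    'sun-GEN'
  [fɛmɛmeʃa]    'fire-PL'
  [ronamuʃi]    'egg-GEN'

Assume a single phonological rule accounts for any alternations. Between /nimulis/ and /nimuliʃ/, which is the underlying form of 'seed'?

/nimulis/

'seed' shows [ʃ] ~ [s] at the end of the stem ([nimuliʃi] vs [nimulisa]).
The stem 'fire' ([fɛmɛmeʃi], [fɛmɛmeʃa]) shows [ʃ] unchanged in both environments, so [ʃ] cannot be basic with [s] derived before the PL suffix.
Therefore /s/ is basic and [ʃ] is derived by palatalization before a front vowel (/g/ and /s/ become palato-alveolar [dʒ] and [ʃ] before a front vowel).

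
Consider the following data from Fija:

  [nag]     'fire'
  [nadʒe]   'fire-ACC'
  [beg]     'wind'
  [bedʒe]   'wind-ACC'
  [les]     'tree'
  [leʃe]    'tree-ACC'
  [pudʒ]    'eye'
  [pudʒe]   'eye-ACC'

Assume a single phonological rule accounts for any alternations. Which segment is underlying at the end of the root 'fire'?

/g/

The root 'fire' surfaces as [nag] and [nadʒe], with a stem-final [g] ~ [dʒ] alternation.
Compare 'eye', with invariant [dʒ] in [pudʒ] and [pudʒe]: an analysis with underlying /dʒ/ and a rule producing [g] in isolation would wrongly predict alternation here too.
So /g/ is underlying, and a rule of palatalization before a front vowel — /g/ and /s/ become palato-alveolar [dʒ] and [ʃ] before a front vowel — gives [dʒ].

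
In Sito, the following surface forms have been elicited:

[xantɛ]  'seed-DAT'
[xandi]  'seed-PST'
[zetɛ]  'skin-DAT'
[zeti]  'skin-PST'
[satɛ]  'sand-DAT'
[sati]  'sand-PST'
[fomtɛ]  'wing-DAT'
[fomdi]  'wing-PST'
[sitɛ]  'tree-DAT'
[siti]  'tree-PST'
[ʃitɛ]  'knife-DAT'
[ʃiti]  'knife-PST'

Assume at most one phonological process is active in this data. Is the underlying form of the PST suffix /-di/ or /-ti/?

/-di/

The PST suffix surfaces as [-di] and [-ti], depending on the final segment of the stem.
The DAT suffix, which begins with [t], is invariant after every stem; so [t] is not altered by any rule here.
So the underlying form is /-di/, and voiced stops become voiceless after a vowel.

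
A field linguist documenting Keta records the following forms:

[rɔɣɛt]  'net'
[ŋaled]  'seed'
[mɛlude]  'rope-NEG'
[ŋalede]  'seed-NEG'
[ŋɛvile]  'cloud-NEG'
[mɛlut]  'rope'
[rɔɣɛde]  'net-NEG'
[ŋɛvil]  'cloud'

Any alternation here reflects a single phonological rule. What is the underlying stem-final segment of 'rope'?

The root 'rope' surfaces as [mɛlude] and [mɛlut], with a stem-final [d] ~ [t] alternation.
But 'seed' keeps [d] in both environments ([ŋalede], [ŋaled]), so there is no rule changing /d/ to [t] in isolation.
So /t/ is underlying, and a rule of intervocalic voicing — voiceless stops become voiced between vowels — gives [d].

/t/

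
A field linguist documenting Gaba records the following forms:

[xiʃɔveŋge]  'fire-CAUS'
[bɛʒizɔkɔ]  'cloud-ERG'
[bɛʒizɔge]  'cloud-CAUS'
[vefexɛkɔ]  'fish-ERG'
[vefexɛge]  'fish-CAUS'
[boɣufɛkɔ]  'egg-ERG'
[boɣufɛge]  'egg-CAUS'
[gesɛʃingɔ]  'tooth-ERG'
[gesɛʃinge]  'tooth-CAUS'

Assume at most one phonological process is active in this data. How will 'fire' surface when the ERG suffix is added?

The ERG morpheme has two allomorphs, [-gɔ] and [-kɔ].
By contrast the CAUS suffix keeps its initial [g] throughout — that segment must be underlying.
The ERG suffix is therefore /-kɔ/ underlyingly, with post-nasal voicing: voiceless stops become voiced after a nasal.
After 'fire', which ends in a nasal, the suffix surfaces as [-gɔ], giving [xiʃɔveŋgɔ].

[xiʃɔveŋgɔ]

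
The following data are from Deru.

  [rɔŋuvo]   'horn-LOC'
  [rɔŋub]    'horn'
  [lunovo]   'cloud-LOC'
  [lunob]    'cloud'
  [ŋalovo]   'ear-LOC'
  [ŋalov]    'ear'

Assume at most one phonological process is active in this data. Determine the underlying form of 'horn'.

/rɔŋub/

The root 'horn' surfaces as [rɔŋuvo] and [rɔŋub], with a stem-final [v] ~ [b] alternation.
But 'ear' keeps [v] in both environments ([ŋalovo], [ŋalov]), so there is no rule changing /v/ to [b] in isolation.
Therefore /b/ is basic and [v] is derived by intervocalic spirantization (voiced stops become fricatives between vowels).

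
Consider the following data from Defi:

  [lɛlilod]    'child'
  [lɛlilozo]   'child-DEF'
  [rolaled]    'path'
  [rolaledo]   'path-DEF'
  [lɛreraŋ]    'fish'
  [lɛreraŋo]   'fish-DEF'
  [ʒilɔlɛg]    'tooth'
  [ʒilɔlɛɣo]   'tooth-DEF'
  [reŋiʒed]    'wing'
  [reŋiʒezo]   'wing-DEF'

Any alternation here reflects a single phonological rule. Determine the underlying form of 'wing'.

/reŋiʒez/

In [reŋiʒed] and [reŋiʒezo] the final segment of 'wing' alternates: [d] ~ [z].
But 'path' keeps [d] in both environments ([rolaled], [rolaledo]), so there is no rule changing /d/ to [z] before the DEF suffix.
The alternation reflects word-final hardening: voiced fricatives become stops word-finally. /z/ is underlying.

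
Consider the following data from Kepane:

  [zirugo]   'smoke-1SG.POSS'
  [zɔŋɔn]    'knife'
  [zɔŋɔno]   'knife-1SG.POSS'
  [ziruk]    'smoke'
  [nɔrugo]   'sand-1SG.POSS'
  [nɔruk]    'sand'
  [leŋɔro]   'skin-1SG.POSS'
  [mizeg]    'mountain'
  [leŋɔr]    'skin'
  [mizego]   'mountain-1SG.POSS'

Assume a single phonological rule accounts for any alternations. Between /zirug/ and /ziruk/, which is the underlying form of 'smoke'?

In [ziruk] and [zirugo] the final segment of 'smoke' alternates: [k] ~ [g].
Compare 'mountain', with invariant [g] in [mizeg] and [mizego]: an analysis with underlying /g/ and a rule producing [k] in isolation would wrongly predict alternation here too.
The alternation reflects intervocalic voicing: voiceless stops become voiced between vowels. /k/ is underlying.

/ziruk/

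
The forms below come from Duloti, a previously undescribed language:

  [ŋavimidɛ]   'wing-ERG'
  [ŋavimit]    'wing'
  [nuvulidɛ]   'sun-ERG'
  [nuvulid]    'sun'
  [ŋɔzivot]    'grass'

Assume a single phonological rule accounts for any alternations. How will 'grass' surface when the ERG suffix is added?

In [ŋavimidɛ] and [ŋavimit] the final segment of 'wing' alternates: [d] ~ [t].
But 'sun' keeps [d] in both environments ([nuvulidɛ], [nuvulid]), so there is no rule changing /d/ to [t] in isolation.
So /t/ is underlying, and a rule of intervocalic voicing — voiceless stops become voiced between vowels — gives [d].
From [ŋɔzivot] the stem 'grass' is /ŋɔzivot/; between vowels this yields [ŋɔzivodɛ].

[ŋɔzivodɛ]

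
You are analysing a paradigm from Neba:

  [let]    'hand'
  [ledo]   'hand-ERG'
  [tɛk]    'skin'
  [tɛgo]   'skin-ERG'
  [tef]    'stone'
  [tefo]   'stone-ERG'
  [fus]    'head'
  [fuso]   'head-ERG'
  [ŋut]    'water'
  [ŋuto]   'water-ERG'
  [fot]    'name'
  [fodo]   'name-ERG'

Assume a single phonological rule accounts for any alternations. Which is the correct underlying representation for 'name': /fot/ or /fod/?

The root 'name' surfaces as [fot] and [fodo], with a stem-final [t] ~ [d] alternation.
If /t/ were underlying and a rule turned it into [d] before the ERG suffix, 'water' would also alternate; but it has [t] in both [ŋut] and [ŋuto].
The alternation reflects word-final obstruent devoicing: voiced obstruents become voiceless word-finally. /d/ is underlying.

/fod/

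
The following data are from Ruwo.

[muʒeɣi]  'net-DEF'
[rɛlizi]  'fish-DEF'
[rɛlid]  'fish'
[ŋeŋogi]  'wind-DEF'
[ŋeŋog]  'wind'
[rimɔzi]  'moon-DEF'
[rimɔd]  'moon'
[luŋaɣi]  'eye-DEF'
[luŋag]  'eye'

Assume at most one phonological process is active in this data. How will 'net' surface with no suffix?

The stem for 'eye' ends in [ɣ] in [luŋaɣi] but [g] in [luŋag].
Compare 'wind', with invariant [g] in [ŋeŋogi] and [ŋeŋog]: an analysis with underlying /g/ and a rule producing [ɣ] before the DEF suffix would wrongly predict alternation here too.
So /ɣ/ is underlying, and a rule of word-final hardening — voiced fricatives become stops word-finally — gives [g].
The one attested form of 'net', [muʒeɣi], shows underlying /muʒeɣ/. Applying the same rule word-finally gives [muʒeg].

[muʒeg]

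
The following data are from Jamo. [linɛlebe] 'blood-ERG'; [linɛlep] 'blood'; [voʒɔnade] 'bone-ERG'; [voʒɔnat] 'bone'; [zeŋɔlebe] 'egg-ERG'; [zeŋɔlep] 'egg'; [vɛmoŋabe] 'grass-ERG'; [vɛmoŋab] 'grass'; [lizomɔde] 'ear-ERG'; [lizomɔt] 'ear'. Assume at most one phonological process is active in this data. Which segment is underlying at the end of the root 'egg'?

/p/

The stem for 'egg' ends in [b] in [zeŋɔlebe] but [p] in [zeŋɔlep].
But 'grass' keeps [b] in both environments ([vɛmoŋabe], [vɛmoŋab]), so there is no rule changing /b/ to [p] in isolation.
Therefore /p/ is basic and [b] is derived by intervocalic voicing (voiceless stops become voiced between vowels).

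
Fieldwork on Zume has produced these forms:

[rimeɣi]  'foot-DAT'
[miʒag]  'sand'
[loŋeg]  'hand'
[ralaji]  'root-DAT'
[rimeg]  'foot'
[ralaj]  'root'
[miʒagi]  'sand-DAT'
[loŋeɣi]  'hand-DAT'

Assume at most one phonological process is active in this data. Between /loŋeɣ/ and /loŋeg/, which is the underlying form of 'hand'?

/loŋeɣ/

The root 'hand' surfaces as [loŋeɣi] and [loŋeg], with a stem-final [ɣ] ~ [g] alternation.
If /g/ were underlying and a rule turned it into [ɣ] before the DAT suffix, 'sand' would also alternate; but it has [g] in both [miʒagi] and [miʒag].
Therefore /ɣ/ is basic and [g] is derived by word-final hardening (voiced fricatives become stops word-finally).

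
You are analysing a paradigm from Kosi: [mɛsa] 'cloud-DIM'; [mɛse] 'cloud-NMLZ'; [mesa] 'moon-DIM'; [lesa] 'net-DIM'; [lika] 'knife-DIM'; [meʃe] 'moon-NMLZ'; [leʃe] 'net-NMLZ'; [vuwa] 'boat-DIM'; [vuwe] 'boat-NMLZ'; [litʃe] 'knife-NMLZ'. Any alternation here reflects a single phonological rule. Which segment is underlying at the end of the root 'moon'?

The root 'moon' surfaces as [meʃe] and [mesa], with a stem-final [ʃ] ~ [s] alternation.
The stem 'cloud' ([mɛse], [mɛsa]) shows [s] unchanged in both environments, so [s] cannot be basic with [ʃ] derived before the NMLZ suffix.
The underlying segment must be /ʃ/; palato-alveolar /tʃ/ and /ʃ/ become [k] and [s] when no front vowel follows, yielding [s] there.

/ʃ/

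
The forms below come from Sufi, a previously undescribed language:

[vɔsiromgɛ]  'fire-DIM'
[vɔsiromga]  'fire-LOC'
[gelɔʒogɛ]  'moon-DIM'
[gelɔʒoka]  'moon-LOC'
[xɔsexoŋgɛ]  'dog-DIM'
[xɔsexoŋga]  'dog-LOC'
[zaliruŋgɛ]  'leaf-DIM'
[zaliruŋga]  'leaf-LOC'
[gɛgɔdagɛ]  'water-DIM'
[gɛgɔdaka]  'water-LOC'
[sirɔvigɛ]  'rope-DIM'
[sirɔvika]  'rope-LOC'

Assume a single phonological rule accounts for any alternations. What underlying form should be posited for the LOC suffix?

The LOC morpheme has two allomorphs, [-ga] and [-ka].
The DIM suffix, which begins with [g], is invariant after every stem; so [g] is not altered by any rule here.
So the underlying form is /-ka/, and voiceless stops become voiced after a nasal.

/-ka/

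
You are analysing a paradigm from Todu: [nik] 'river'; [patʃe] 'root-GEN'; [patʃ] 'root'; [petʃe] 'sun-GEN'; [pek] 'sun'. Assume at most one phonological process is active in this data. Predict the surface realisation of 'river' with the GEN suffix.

'sun' shows [tʃ] ~ [k] at the end of the stem ([petʃe] vs [pek]).
The stem 'root' ([patʃe], [patʃ]) shows [tʃ] unchanged in both environments, so [tʃ] cannot be basic with [k] derived in isolation.
The alternation reflects palatalization before a front vowel: /k/ becomes palato-alveolar [tʃ] before a front vowel. /k/ is underlying.
The one attested form of 'river', [nik], shows underlying /nik/. Applying the same rule before a front vowel gives [nitʃe].

[nitʃe]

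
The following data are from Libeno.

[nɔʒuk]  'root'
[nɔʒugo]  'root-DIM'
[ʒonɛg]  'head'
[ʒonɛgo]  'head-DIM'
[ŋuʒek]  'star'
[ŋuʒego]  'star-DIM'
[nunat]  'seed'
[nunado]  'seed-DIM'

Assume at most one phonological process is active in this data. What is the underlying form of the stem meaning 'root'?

The stem for 'root' ends in [k] in [nɔʒuk] but [g] in [nɔʒugo].
If /g/ were underlying and a rule turned it into [k] in isolation, 'head' would also alternate; but it has [g] in both [ʒonɛg] and [ʒonɛgo].
Therefore /k/ is basic and [g] is derived by intervocalic voicing (voiceless stops become voiced between vowels).

/nɔʒuk/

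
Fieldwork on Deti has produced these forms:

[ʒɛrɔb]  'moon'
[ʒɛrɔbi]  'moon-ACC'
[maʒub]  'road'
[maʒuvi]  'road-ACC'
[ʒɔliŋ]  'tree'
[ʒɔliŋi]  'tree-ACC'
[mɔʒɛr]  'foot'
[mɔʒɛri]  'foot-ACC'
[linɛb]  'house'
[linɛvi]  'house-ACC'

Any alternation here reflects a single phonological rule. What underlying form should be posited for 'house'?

/linɛv/

'house' shows [b] ~ [v] at the end of the stem ([linɛb] vs [linɛvi]).
If /b/ were underlying and a rule turned it into [v] before the ACC suffix, 'moon' would also alternate; but it has [b] in both [ʒɛrɔb] and [ʒɛrɔbi].
Therefore /v/ is basic and [b] is derived by word-final hardening (voiced fricatives become stops word-finally).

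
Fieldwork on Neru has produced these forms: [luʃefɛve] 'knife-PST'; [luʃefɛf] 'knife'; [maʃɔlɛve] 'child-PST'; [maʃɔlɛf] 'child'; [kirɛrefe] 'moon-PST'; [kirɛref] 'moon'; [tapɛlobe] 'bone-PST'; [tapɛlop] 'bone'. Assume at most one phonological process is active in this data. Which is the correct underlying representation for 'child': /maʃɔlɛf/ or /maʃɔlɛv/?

The stem for 'child' ends in [v] in [maʃɔlɛve] but [f] in [maʃɔlɛf].
Compare 'moon', with invariant [f] in [kirɛrefe] and [kirɛref]: an analysis with underlying /f/ and a rule producing [v] before the PST suffix would wrongly predict alternation here too.
So /v/ is underlying, and a rule of word-final obstruent devoicing — voiced obstruents become voiceless word-finally — gives [f].

/maʃɔlɛv/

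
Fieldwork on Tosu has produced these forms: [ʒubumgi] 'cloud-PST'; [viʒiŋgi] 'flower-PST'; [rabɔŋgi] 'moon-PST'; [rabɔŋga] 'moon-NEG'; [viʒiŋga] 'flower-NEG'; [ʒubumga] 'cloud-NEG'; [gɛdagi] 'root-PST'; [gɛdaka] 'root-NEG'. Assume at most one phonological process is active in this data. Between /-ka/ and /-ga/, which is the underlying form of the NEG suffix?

The NEG morpheme has two allomorphs, [-ga] and [-ka].
The PST suffix, which begins with [g], is invariant after every stem; so [g] is not altered by any rule here.
So the underlying form is /-ka/, and voiceless stops become voiced after a nasal.

/-ka/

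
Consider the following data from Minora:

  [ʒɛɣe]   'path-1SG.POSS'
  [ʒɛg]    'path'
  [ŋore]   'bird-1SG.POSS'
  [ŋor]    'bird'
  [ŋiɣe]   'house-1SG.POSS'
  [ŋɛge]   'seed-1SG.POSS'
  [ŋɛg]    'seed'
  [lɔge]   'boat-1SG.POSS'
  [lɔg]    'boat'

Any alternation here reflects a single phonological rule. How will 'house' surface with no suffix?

[ŋig]

'path' shows [ɣ] ~ [g] at the end of the stem ([ʒɛɣe] vs [ʒɛg]).
Compare 'boat', with invariant [g] in [lɔge] and [lɔg]: an analysis with underlying /g/ and a rule producing [ɣ] before the 1SG.POSS suffix would wrongly predict alternation here too.
The underlying segment must be /ɣ/; voiced fricatives become stops word-finally, yielding [g] there.
From [ŋiɣe] the stem 'house' is /ŋiɣ/; word-finally this yields [ŋig].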